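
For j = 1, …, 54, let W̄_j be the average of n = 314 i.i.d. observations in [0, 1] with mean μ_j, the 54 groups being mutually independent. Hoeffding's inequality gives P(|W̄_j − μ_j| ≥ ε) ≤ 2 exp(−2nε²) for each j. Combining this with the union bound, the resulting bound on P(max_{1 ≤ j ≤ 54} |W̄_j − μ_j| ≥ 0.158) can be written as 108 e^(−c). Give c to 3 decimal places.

15.677

Union bound over the 54 events: P(max_{1 ≤ j ≤ 54} |W̄_j − μ_j| ≥ 0.158) ≤ 54·2·exp(−2nε²) = 108 exp(−2·314·0.158²).
So c = 2·314·0.158² = 15.6774.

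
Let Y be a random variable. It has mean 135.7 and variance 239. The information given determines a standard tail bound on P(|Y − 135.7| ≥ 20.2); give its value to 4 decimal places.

Mean and variance are known, so Chebyshev's inequality applies.
Chebyshev: P(|Y − μ| ≥ t) ≤ Var(Y)/t².
Bound = 239 / 408.04 = 0.5857.

0.5857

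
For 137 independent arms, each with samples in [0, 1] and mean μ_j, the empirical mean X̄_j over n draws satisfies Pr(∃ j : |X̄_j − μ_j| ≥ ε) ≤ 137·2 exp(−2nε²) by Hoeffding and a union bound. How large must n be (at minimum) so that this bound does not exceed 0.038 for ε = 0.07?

907

Need 2·137·exp(−2nε²) ≤ 0.038, i.e. exp(−2nε²) ≤ 0.038/274.
So 2nε² ≥ ln(274/0.038) = 8.883297.
Hence n ≥ 8.883297/(2·0.07²) = 906.459.
The smallest integer n is 907.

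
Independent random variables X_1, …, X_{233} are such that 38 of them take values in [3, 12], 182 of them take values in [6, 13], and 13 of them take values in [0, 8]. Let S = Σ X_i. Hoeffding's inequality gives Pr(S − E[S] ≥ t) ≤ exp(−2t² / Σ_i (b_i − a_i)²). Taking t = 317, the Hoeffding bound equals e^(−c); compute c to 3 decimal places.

15.667

Σ(b_i − a_i)² = 38·9² + 182·7² + 13·8² = 12828.
c = 2t² / 12828 = 2·317² / 12828 = 15.6671.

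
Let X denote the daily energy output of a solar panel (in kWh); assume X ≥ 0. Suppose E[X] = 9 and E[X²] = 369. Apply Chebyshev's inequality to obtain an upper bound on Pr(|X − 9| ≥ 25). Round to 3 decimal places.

Var(X) = E[X²] − (E[X])² = 369 − 81 = 288.
Chebyshev's inequality: Pr(|X − μ| ≥ t) ≤ Var(X)/t² = 288/625 = 0.4608.

0.461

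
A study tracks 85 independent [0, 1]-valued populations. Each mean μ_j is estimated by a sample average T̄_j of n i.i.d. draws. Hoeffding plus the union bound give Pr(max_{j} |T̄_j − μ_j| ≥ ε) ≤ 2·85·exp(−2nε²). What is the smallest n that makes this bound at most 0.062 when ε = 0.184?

Need 2·85·exp(−2nε²) ≤ 0.062, i.e. exp(−2nε²) ≤ 0.062/170.
So 2nε² ≥ ln(170/0.062) = 7.916419.
Hence n ≥ 7.916419/(2·0.184²) = 116.913.
The smallest integer n is 117.

117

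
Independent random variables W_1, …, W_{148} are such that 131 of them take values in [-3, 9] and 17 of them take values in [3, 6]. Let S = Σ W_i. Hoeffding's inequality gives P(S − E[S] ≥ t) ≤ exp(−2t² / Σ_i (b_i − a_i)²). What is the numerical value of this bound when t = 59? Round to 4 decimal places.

0.6934

Σ(b_i − a_i)² = 131·12² + 17·3² = 19017.
Exponent = 2·59² / 19017 = 0.36609.
Bound = exp(−0.36609) = 0.69344.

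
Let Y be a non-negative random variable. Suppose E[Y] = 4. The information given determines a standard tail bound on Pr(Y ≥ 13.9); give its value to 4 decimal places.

0.2878

Only the mean of a non-negative variable is known, so Markov's inequality is the applicable tail bound.
Markov's inequality: for a non-negative random variable, Pr(Y ≥ a) ≤ E[Y]/a.
Here E[Y] = 4 and a = 13.9, so the bound is 4/13.9 = 0.2878.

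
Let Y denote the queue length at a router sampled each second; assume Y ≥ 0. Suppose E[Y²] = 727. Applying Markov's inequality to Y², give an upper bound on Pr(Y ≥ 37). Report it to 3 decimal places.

0.531

Since Y ≥ 0, the event {Y ≥ 37} is the same as {Y² ≥ 1369}.
Markov's inequality applied to Y² gives Pr(Y² ≥ 1369) ≤ E[Y²]/1369 = 727/1369 = 0.5310.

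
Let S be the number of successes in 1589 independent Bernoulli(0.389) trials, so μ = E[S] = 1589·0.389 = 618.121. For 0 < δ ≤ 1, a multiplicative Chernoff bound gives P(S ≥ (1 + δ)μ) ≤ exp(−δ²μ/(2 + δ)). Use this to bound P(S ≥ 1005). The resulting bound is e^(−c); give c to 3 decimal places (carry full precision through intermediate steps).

92.215

Write 1005 = (1 + δ)μ, so δ = 1005/618.121 − 1 = 0.6258953…
Then the exponent is δ²μ/(2 + δ) = (1005 − μ)² / (μ·(2 + δ)) = 92.214543.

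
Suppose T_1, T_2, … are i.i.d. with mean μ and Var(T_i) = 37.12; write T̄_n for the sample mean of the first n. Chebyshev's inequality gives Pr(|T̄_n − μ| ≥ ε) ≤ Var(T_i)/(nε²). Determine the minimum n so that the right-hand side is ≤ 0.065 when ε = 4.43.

Require 37.12/(n·4.43²) ≤ 0.065, i.e. n ≥ 37.12/(0.065·4.43²) = 29.100.
The smallest integer n is 30.

30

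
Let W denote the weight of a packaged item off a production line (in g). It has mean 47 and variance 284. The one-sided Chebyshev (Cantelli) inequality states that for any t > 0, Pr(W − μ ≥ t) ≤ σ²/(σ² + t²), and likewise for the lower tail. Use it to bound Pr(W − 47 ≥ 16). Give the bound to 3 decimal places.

0.526

Here σ² = 284 and t = 16, so σ² + t² = 540.
Cantelli's bound: 284/540 = 0.5259.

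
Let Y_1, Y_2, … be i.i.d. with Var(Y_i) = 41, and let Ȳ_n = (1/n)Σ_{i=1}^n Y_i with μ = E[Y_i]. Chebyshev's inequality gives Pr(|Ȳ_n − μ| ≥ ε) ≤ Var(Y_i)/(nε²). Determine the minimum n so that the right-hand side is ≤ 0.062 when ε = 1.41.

Require 41/(n·1.41²) ≤ 0.062, i.e. n ≥ 41/(0.062·1.41²) = 332.624.
The smallest integer n is 333.

333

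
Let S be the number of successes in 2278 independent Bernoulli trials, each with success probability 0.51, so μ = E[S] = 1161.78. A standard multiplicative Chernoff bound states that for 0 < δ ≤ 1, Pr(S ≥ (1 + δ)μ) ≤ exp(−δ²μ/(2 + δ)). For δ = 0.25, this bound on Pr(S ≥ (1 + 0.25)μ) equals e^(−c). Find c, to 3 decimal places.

c = δ²μ/(2 + δ) = 0.25²·1161.78/(2 + 0.25) = 32.2717.

32.272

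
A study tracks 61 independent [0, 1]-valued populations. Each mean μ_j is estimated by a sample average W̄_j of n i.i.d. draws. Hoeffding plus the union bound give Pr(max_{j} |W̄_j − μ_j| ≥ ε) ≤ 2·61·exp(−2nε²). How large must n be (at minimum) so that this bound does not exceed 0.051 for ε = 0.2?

Need 2·61·exp(−2nε²) ≤ 0.051, i.e. exp(−2nε²) ≤ 0.051/122.
So 2nε² ≥ ln(122/0.051) = 7.779951.
Hence n ≥ 7.779951/(2·0.2²) = 97.249.
The smallest integer n is 98.

98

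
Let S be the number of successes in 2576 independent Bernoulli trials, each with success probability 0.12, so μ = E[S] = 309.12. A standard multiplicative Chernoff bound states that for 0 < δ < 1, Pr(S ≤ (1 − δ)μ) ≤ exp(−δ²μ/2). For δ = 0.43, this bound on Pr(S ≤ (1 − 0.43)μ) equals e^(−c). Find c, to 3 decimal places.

c = δ²μ/2 = 0.43²·309.12/2 = 28.5781.

28.578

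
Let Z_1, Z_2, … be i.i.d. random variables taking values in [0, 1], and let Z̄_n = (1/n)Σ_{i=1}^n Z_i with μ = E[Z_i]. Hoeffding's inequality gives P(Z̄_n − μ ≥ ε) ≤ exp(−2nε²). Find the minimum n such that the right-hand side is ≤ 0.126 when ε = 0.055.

Require exp(−2nε²) ≤ 0.126, i.e. 2nε² ≥ ln(1/0.126) = 2.071473.
So n ≥ 2.071473 / (2·0.055²) = 342.392.
The smallest integer n is 343.

343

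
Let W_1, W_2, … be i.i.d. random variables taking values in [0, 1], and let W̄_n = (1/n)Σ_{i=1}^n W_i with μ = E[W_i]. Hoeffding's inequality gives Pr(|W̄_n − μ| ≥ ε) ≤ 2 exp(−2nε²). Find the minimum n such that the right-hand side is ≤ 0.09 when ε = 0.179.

49

Require 2·exp(−2nε²) ≤ 0.09, i.e. 2nε² ≥ ln(2/0.09) = 3.101093.
So n ≥ 3.101093 / (2·0.179²) = 48.393.
The smallest integer n is 49.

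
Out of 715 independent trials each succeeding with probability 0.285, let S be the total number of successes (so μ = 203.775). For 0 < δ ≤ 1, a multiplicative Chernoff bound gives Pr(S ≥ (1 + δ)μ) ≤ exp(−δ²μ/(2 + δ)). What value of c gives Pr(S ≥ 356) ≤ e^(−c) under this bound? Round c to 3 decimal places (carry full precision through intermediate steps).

Write 356 = (1 + δ)μ, so δ = 356/203.775 − 1 = 0.7470249…
Then the exponent is δ²μ/(2 + δ) = (356 − μ)² / (μ·(2 + δ)) = 41.396008.

41.396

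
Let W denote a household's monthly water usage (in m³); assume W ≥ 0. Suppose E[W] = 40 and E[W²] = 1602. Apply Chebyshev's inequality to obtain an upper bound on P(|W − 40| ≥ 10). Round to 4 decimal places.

Var(W) = E[W²] − (E[W])² = 1602 − 1600 = 2.
Chebyshev's inequality: P(|W − μ| ≥ t) ≤ Var(W)/t² = 2/100 = 0.0200.

0.0200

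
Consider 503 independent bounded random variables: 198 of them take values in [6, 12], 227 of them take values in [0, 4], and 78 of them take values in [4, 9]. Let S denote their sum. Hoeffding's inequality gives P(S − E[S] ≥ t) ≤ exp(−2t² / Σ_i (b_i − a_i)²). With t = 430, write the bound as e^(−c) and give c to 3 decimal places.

Σ(b_i − a_i)² = 198·6² + 227·4² + 78·5² = 12710.
c = 2t² / 12710 = 2·430² / 12710 = 29.0952.

29.095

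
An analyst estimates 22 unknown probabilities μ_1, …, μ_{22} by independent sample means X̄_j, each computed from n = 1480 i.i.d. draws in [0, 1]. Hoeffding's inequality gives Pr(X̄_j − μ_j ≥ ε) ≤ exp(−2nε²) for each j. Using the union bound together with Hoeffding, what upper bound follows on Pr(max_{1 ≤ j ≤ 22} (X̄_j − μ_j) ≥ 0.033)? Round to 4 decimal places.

Per-experiment Hoeffding bound: exp(−2·1480·0.033²) = exp(−3.22344) = 0.039818.
Union bound over 22 events: 22·0.039818 = 0.87599.

0.8760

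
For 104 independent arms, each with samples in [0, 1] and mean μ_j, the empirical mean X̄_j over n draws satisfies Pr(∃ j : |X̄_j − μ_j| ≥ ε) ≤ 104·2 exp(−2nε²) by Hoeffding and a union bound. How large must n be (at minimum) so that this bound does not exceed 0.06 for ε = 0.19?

Need 2·104·exp(−2nε²) ≤ 0.06, i.e. exp(−2nε²) ≤ 0.06/208.
So 2nε² ≥ ln(208/0.06) = 8.150949.
Hence n ≥ 8.150949/(2·0.19²) = 112.894.
The smallest integer n is 113.

113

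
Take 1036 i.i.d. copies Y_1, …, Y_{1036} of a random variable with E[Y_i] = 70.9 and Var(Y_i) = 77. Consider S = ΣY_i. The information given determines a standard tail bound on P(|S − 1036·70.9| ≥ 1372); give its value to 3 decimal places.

With mean and variance of each term known, Chebyshev's inequality bounds the deviation of the sum (or sample mean).
Var(S) = n·Var(Y_i) = 1036·77 = 79772.
Chebyshev: P(|S − 1036·70.9| ≥ 1372) ≤ Var(S)/1372² = 79772/1882384 = 0.0424.

0.042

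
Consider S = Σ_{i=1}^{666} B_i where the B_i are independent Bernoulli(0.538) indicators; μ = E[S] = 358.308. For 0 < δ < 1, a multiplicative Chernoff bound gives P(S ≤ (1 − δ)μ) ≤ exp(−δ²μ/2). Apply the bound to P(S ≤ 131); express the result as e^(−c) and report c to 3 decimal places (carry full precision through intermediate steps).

72.101

Write 131 = (1 − δ)μ, so δ = 1 − 131/358.308 = 0.6343928…
Then the exponent is δ²μ/2 = (μ − 131)²/(2μ) = 72.101274.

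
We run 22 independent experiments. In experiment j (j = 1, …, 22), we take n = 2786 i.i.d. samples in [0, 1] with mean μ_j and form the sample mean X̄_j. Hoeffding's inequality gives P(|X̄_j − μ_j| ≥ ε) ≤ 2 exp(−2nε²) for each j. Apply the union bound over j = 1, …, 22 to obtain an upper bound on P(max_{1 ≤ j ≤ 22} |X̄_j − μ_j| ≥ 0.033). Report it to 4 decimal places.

Per-experiment Hoeffding bound: 2·exp(−2·2786·0.033²) = 2·exp(−6.06791) = 0.004632.
Union bound over 22 events: 22·0.004632 = 0.10190.

0.1019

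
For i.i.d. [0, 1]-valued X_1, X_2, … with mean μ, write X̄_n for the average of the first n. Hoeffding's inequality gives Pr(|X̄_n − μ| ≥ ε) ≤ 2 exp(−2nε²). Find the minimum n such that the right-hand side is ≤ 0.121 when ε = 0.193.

Require 2·exp(−2nε²) ≤ 0.121, i.e. 2nε² ≥ ln(2/0.121) = 2.805112.
So n ≥ 2.805112 / (2·0.193²) = 37.654.
The smallest integer n is 38.

38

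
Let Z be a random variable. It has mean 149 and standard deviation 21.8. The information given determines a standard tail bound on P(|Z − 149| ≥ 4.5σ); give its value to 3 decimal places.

Mean and variance are known, so Chebyshev's inequality applies.
Chebyshev: P(|Z − μ| ≥ t) ≤ Var(Z)/t².
Var(Z) = σ² = 21.8² = 475.24.
t = 4.5·21.8 = 98.1.
Bound = 475.24 / 9623.61 = 0.0494.

0.049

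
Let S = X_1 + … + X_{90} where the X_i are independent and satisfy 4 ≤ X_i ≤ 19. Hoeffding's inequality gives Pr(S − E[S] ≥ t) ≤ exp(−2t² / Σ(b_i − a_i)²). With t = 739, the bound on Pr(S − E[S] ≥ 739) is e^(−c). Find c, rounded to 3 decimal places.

Σ(b_i − a_i)² = 90·(15)² = 20250.
c = 2t²/20250 = 2·739²/20250 = 53.9379.

53.938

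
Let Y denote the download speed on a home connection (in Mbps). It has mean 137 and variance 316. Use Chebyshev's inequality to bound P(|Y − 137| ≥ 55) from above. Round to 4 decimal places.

0.1045

Chebyshev: P(|Y − μ| ≥ t) ≤ Var(Y)/t².
Bound = 316 / 3025 = 0.1045.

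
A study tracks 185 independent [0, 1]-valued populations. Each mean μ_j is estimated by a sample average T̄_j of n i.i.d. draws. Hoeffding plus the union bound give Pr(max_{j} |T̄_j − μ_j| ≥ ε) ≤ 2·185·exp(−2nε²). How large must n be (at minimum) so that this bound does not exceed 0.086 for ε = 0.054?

1435

Need 2·185·exp(−2nε²) ≤ 0.086, i.e. exp(−2nε²) ≤ 0.086/370.
So 2nε² ≥ ln(370/0.086) = 8.366911.
Hence n ≥ 8.366911/(2·0.054²) = 1434.656.
The smallest integer n is 1435.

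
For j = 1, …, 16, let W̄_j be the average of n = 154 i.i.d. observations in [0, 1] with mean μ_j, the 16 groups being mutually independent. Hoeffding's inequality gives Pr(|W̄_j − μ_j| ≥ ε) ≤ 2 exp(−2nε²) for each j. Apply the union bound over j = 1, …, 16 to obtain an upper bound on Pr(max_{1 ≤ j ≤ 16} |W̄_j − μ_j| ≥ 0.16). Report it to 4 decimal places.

0.0120

Per-experiment Hoeffding bound: 2·exp(−2·154·0.16²) = 2·exp(−7.88480) = 0.00075284.
Union bound over 16 events: 16·0.00075284 = 0.01205.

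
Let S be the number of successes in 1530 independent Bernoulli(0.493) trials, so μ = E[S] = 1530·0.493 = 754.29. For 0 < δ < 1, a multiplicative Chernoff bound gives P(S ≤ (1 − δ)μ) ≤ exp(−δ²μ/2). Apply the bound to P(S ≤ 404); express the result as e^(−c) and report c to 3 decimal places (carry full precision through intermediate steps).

Write 404 = (1 − δ)μ, so δ = 1 − 404/754.29 = 0.464397…
Then the exponent is δ²μ/2 = (μ − 404)²/(2μ) = 81.336810.

81.337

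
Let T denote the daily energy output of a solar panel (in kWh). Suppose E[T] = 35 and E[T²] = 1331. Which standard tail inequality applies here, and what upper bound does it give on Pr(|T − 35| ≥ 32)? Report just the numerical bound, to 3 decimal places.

The first two moments determine the variance, so Chebyshev's inequality is the sharpest standard bound available.
Var(T) = E[T²] − (E[T])² = 1331 − 1225 = 106.
Chebyshev's inequality: Pr(|T − μ| ≥ t) ≤ Var(T)/t² = 106/1024 = 0.1035.

0.104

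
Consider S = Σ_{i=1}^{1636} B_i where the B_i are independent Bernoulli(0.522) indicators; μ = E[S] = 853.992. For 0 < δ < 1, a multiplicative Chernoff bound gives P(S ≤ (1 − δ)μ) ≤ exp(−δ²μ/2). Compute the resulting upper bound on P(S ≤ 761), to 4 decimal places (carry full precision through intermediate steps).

0.0063

Write 761 = (1 − δ)μ, so δ = 1 − 761/853.992 = 0.1088909…
Then the exponent is δ²μ/2 = (μ − 761)²/(2μ) = 5.062994.
Bound = exp(−5.062994) = 0.00633.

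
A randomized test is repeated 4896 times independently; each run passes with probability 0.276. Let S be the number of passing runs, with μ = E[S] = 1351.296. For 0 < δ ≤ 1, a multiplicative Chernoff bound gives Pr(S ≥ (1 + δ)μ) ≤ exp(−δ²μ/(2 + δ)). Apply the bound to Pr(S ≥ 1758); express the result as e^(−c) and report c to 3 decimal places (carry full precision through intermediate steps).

53.198

Write 1758 = (1 + δ)μ, so δ = 1758/1351.296 − 1 = 0.3009733…
Then the exponent is δ²μ/(2 + δ) = (1758 − μ)² / (μ·(2 + δ)) = 53.197941.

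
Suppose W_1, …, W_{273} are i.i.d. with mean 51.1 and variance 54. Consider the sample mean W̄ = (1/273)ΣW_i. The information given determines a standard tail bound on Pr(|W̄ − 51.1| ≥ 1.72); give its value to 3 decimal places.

With mean and variance of each term known, Chebyshev's inequality bounds the deviation of the sum (or sample mean).
Var(W̄) = Var(W_i)/n = 54/273 = 0.1978.
Chebyshev: Pr(|W̄ − 51.1| ≥ 1.72) ≤ Var(W̄)/(1.72)² = 54/(273·1.72²) = 0.0669.

0.067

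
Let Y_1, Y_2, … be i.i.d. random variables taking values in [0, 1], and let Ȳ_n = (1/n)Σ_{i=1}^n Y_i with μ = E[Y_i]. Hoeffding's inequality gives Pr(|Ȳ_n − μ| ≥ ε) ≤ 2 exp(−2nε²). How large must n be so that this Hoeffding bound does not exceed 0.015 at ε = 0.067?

545

Require 2·exp(−2nε²) ≤ 0.015, i.e. 2nε² ≥ ln(2/0.015) = 4.892852.
So n ≥ 4.892852 / (2·0.067²) = 544.982.
The smallest integer n is 545.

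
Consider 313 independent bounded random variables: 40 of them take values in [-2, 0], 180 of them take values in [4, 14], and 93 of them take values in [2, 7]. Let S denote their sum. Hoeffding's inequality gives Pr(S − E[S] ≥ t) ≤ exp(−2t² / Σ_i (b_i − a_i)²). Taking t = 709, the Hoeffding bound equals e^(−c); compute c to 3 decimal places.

Σ(b_i − a_i)² = 40·2² + 180·10² + 93·5² = 20485.
c = 2t² / 20485 = 2·709² / 20485 = 49.0780.

49.078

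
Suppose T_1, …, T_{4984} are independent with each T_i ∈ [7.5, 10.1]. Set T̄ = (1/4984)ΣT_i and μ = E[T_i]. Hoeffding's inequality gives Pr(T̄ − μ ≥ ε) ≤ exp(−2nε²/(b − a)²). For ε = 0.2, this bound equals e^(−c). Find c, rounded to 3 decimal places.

58.982

c = 2nε²/(b − a)² = 2·4984·0.2² / 2.6² = 58.9822.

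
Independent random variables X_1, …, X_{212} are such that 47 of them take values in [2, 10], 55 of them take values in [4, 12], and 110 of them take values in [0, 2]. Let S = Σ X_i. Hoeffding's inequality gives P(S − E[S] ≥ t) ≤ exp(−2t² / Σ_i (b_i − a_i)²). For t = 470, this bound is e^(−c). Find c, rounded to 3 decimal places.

63.404

Σ(b_i − a_i)² = 47·8² + 55·8² + 110·2² = 6968.
c = 2t² / 6968 = 2·470² / 6968 = 63.4041.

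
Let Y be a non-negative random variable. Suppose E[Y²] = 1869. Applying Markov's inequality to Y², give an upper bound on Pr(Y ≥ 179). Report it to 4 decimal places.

0.0583

Since Y ≥ 0, the event {Y ≥ 179} is the same as {Y² ≥ 32041}.
Markov's inequality applied to Y² gives Pr(Y² ≥ 32041) ≤ E[Y²]/32041 = 1869/32041 = 0.0583.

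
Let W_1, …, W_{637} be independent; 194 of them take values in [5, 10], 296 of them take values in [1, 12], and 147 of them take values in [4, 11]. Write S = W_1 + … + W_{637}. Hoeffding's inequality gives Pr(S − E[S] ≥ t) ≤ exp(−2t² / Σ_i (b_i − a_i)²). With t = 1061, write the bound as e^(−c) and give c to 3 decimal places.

47.033

Σ(b_i − a_i)² = 194·5² + 296·11² + 147·7² = 47869.
c = 2t² / 47869 = 2·1061² / 47869 = 47.0334.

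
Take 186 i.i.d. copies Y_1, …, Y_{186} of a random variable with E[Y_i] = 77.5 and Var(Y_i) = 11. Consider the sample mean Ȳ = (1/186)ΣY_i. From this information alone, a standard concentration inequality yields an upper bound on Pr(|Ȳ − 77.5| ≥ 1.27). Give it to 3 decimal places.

With mean and variance of each term known, Chebyshev's inequality bounds the deviation of the sum (or sample mean).
Var(Ȳ) = Var(Y_i)/n = 11/186 = 0.05914.
Chebyshev: Pr(|Ȳ − 77.5| ≥ 1.27) ≤ Var(Ȳ)/(1.27)² = 11/(186·1.27²) = 0.0367.

0.037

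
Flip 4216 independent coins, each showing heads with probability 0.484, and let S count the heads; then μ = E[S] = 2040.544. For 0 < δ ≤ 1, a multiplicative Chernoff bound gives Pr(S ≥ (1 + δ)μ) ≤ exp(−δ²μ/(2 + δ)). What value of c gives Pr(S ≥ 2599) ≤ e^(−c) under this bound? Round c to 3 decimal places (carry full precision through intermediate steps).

67.221

Write 2599 = (1 + δ)μ, so δ = 2599/2040.544 − 1 = 0.27368…
Then the exponent is δ²μ/(2 + δ) = (2599 − μ)² / (μ·(2 + δ)) = 67.220637.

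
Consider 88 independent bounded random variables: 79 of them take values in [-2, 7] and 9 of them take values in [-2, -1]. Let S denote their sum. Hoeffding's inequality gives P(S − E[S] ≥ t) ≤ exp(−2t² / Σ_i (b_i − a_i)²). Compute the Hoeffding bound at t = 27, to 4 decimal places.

Σ(b_i − a_i)² = 79·9² + 9·1² = 6408.
Exponent = 2·27² / 6408 = 0.22753.
Bound = exp(−0.22753) = 0.79650.

0.7965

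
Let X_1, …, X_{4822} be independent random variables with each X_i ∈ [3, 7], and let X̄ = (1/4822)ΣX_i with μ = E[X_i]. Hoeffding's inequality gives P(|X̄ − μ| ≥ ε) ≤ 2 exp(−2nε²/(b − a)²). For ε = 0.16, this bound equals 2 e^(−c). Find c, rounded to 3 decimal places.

15.430

c = 2nε²/(b − a)² = 2·4822·0.16² / 4² = 15.4304.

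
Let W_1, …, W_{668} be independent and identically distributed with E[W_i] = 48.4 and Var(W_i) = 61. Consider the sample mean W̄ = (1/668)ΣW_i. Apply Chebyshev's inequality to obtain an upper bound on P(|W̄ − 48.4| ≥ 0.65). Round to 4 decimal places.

Var(W̄) = Var(W_i)/n = 61/668 = 0.091317.
Chebyshev: P(|W̄ − 48.4| ≥ 0.65) ≤ Var(W̄)/(0.65)² = 61/(668·0.65²) = 0.2161.

0.2161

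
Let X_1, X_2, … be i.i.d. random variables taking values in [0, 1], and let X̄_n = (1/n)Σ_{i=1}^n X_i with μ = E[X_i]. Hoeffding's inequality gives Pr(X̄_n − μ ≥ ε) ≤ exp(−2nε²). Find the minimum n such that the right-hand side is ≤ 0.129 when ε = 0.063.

Require exp(−2nε²) ≤ 0.129, i.e. 2nε² ≥ ln(1/0.129) = 2.047943.
So n ≥ 2.047943 / (2·0.063²) = 257.992.
The smallest integer n is 258.

258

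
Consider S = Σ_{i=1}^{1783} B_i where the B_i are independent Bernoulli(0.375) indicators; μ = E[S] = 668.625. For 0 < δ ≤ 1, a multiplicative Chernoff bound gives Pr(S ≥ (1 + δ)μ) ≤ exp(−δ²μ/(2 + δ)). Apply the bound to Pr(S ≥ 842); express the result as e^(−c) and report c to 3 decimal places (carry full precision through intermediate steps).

19.898

Write 842 = (1 + δ)μ, so δ = 842/668.625 − 1 = 0.2593008…
Then the exponent is δ²μ/(2 + δ) = (842 − μ)² / (μ·(2 + δ)) = 19.898314.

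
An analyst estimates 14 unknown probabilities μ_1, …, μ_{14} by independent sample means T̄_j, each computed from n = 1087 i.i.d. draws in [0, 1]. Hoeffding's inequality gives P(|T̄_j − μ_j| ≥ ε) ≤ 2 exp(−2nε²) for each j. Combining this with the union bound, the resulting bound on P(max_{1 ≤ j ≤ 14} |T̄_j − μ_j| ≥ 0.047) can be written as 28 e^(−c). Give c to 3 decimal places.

Union bound over the 14 events: P(max_{1 ≤ j ≤ 14} |T̄_j − μ_j| ≥ 0.047) ≤ 14·2·exp(−2nε²) = 28 exp(−2·1087·0.047²).
So c = 2·1087·0.047² = 4.8024.

4.802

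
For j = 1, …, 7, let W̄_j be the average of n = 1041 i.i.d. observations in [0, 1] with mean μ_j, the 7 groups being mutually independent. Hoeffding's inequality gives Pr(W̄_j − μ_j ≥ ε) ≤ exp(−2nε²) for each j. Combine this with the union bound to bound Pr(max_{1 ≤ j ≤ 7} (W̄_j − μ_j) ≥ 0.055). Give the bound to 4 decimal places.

0.0129

Per-experiment Hoeffding bound: exp(−2·1041·0.055²) = exp(−6.29805) = 0.0018399.
Union bound over 7 events: 7·0.0018399 = 0.01288.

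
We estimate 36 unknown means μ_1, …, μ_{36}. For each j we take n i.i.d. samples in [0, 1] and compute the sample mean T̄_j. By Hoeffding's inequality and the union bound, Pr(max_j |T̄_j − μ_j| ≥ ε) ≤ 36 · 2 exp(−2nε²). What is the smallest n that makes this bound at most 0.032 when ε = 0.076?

669

Need 2·36·exp(−2nε²) ≤ 0.032, i.e. exp(−2nε²) ≤ 0.032/72.
So 2nε² ≥ ln(72/0.032) = 7.718685.
Hence n ≥ 7.718685/(2·0.076²) = 668.169.
The smallest integer n is 669.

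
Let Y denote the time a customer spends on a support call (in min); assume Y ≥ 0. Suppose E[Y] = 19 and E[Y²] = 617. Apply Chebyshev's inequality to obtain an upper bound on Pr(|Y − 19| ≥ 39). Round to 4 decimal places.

0.1683

Var(Y) = E[Y²] − (E[Y])² = 617 − 361 = 256.
Chebyshev's inequality: Pr(|Y − μ| ≥ t) ≤ Var(Y)/t² = 256/1521 = 0.1683.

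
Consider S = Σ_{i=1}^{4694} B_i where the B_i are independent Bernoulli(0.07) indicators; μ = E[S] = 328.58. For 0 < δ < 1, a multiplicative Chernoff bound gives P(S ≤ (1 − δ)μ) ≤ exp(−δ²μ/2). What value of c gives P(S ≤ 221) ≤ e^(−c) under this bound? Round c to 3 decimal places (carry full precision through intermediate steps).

Write 221 = (1 − δ)μ, so δ = 1 − 221/328.58 = 0.3274089…
Then the exponent is δ²μ/2 = (μ − 221)²/(2μ) = 17.611322.

17.611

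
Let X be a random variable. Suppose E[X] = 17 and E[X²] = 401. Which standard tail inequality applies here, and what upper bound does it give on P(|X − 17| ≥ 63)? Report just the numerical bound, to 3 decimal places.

0.028

The first two moments determine the variance, so Chebyshev's inequality is the sharpest standard bound available.
Var(X) = E[X²] − (E[X])² = 401 − 289 = 112.
Chebyshev's inequality: P(|X − μ| ≥ t) ≤ Var(X)/t² = 112/3969 = 0.0282.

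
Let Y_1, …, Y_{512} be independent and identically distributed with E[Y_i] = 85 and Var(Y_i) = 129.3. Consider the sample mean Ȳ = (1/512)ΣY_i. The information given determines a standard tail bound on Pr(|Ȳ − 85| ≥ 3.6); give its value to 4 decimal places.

With mean and variance of each term known, Chebyshev's inequality bounds the deviation of the sum (or sample mean).
Var(Ȳ) = Var(Y_i)/n = 129.3/512 = 0.25254.
Chebyshev: Pr(|Ȳ − 85| ≥ 3.6) ≤ Var(Ȳ)/(3.6)² = 129.3/(512·3.6²) = 0.0195.

0.0195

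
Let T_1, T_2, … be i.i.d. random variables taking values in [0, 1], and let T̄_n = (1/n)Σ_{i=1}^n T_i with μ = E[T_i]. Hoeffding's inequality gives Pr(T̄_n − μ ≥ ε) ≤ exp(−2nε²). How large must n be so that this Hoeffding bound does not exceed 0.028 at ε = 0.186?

52

Require exp(−2nε²) ≤ 0.028, i.e. 2nε² ≥ ln(1/0.028) = 3.575551.
So n ≥ 3.575551 / (2·0.186²) = 51.676.
The smallest integer n is 52.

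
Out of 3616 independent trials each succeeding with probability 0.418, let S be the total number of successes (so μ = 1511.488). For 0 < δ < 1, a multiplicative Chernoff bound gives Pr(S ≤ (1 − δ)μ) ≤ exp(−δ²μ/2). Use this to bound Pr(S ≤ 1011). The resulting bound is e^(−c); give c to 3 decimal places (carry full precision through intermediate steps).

82.861

Write 1011 = (1 − δ)μ, so δ = 1 − 1011/1511.488 = 0.3311227…
Then the exponent is δ²μ/2 = (μ − 1011)²/(2μ) = 82.861471.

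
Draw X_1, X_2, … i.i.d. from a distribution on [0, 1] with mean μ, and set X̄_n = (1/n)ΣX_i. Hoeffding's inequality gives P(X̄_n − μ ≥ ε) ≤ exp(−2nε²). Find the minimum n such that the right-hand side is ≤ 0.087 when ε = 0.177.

39

Require exp(−2nε²) ≤ 0.087, i.e. 2nε² ≥ ln(1/0.087) = 2.441847.
So n ≥ 2.441847 / (2·0.177²) = 38.971.
The smallest integer n is 39.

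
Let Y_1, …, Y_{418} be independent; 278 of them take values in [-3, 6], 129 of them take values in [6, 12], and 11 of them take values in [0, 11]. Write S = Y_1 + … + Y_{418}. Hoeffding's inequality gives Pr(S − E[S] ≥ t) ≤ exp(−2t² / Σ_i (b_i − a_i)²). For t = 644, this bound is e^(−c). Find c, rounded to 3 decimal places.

29.111

Σ(b_i − a_i)² = 278·9² + 129·6² + 11·11² = 28493.
c = 2t² / 28493 = 2·644² / 28493 = 29.1114.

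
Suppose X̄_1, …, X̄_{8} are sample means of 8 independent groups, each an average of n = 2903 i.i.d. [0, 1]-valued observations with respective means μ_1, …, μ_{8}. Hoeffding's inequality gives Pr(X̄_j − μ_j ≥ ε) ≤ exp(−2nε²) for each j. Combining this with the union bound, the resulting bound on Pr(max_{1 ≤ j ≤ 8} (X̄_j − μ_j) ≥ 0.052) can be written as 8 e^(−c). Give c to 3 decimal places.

15.699

Union bound over the 8 events: Pr(max_{1 ≤ j ≤ 8} (X̄_j − μ_j) ≥ 0.052) ≤ 8·exp(−2nε²) = 8 exp(−2·2903·0.052²).
So c = 2·2903·0.052² = 15.6994.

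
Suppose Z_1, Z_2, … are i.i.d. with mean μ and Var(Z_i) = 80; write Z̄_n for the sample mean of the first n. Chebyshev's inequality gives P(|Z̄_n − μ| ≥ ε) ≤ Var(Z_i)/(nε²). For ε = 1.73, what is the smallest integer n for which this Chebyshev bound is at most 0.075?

357

Require 80/(n·1.73²) ≤ 0.075, i.e. n ≥ 80/(0.075·1.73²) = 356.399.
The smallest integer n is 357.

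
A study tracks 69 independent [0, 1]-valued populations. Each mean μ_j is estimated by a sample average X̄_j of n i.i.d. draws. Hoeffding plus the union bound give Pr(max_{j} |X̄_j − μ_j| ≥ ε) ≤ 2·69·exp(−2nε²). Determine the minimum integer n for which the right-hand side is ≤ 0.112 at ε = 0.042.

Need 2·69·exp(−2nε²) ≤ 0.112, i.e. exp(−2nε²) ≤ 0.112/138.
So 2nε² ≥ ln(138/0.112) = 7.116510.
Hence n ≥ 7.116510/(2·0.042²) = 2017.151.
The smallest integer n is 2018.

2018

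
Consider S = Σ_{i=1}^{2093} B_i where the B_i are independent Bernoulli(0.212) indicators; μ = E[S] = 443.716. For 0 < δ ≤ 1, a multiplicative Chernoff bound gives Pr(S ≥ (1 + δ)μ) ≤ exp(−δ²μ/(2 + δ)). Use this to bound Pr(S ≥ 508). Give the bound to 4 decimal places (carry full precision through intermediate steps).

0.0130

Write 508 = (1 + δ)μ, so δ = 508/443.716 − 1 = 0.1448765…
Then the exponent is δ²μ/(2 + δ) = (508 − μ)² / (μ·(2 + δ)) = 4.342086.
Bound = exp(−4.342086) = 0.01301.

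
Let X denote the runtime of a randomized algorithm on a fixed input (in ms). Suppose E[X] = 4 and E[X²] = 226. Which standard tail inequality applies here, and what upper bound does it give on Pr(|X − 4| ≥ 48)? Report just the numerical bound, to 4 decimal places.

0.0911

The first two moments determine the variance, so Chebyshev's inequality is the sharpest standard bound available.
Var(X) = E[X²] − (E[X])² = 226 − 16 = 210.
Chebyshev's inequality: Pr(|X − μ| ≥ t) ≤ Var(X)/t² = 210/2304 = 0.0911.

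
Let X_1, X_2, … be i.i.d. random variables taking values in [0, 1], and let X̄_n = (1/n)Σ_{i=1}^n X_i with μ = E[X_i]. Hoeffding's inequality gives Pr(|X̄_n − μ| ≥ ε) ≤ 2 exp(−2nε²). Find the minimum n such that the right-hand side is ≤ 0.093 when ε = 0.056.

Require 2·exp(−2nε²) ≤ 0.093, i.e. 2nε² ≥ ln(2/0.093) = 3.068303.
So n ≥ 3.068303 / (2·0.056²) = 489.206.
The smallest integer n is 490.

490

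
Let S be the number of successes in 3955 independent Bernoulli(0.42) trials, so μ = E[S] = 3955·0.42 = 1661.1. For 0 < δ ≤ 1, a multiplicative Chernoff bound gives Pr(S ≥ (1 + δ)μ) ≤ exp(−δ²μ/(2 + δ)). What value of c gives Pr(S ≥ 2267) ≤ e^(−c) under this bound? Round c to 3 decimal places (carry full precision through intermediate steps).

Write 2267 = (1 + δ)μ, so δ = 2267/1661.1 − 1 = 0.3647583…
Then the exponent is δ²μ/(2 + δ) = (2267 − μ)² / (μ·(2 + δ)) = 93.458621.

93.459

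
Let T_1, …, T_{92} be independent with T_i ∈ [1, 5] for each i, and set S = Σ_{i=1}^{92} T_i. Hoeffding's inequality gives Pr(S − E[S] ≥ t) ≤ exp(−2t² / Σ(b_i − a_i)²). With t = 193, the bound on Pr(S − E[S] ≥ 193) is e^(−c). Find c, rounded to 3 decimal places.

50.610

Σ(b_i − a_i)² = 92·(4)² = 1472.
c = 2t²/1472 = 2·193²/1472 = 50.6101.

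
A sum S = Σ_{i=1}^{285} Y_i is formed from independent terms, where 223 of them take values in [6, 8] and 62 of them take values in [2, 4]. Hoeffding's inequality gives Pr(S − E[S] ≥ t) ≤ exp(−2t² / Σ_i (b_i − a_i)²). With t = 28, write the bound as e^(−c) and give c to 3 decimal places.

1.375

Σ(b_i − a_i)² = 223·2² + 62·2² = 1140.
c = 2t² / 1140 = 2·28² / 1140 = 1.3754.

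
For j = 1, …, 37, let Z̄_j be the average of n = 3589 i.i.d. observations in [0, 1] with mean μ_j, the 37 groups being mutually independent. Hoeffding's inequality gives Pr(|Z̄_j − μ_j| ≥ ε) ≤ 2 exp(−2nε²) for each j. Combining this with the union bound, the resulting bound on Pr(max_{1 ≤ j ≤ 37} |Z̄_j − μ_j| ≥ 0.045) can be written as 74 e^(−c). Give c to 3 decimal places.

14.535

Union bound over the 37 events: Pr(max_{1 ≤ j ≤ 37} |Z̄_j − μ_j| ≥ 0.045) ≤ 37·2·exp(−2nε²) = 74 exp(−2·3589·0.045²).
So c = 2·3589·0.045² = 14.5355.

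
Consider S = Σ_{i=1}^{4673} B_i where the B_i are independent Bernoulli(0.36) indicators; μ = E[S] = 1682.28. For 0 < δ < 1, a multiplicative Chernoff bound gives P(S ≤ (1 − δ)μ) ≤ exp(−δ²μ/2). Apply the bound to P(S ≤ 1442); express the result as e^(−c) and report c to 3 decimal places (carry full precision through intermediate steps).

17.160

Write 1442 = (1 − δ)μ, so δ = 1 − 1442/1682.28 = 0.14283…
Then the exponent is δ²μ/2 = (μ − 1442)²/(2μ) = 17.159592.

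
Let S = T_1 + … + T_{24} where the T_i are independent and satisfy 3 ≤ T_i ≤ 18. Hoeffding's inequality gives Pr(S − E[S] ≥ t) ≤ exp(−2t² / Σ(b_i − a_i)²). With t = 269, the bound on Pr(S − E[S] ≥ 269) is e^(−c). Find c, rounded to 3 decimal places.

Σ(b_i − a_i)² = 24·(15)² = 5400.
c = 2t²/5400 = 2·269²/5400 = 26.8004.

26.800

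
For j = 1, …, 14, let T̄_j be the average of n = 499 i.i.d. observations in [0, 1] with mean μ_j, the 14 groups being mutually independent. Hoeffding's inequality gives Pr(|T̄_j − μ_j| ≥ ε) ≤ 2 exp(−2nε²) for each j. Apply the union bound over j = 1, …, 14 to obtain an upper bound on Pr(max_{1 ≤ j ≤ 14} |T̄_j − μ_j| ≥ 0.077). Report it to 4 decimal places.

Per-experiment Hoeffding bound: 2·exp(−2·499·0.077²) = 2·exp(−5.91714) = 0.0053858.
Union bound over 14 events: 14·0.0053858 = 0.07540.

0.0754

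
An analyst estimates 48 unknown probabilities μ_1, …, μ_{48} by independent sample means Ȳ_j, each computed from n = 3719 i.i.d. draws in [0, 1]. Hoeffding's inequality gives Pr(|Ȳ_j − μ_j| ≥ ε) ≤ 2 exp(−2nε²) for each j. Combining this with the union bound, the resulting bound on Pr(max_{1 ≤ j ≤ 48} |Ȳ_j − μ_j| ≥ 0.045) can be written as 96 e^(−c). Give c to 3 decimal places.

Union bound over the 48 events: Pr(max_{1 ≤ j ≤ 48} |Ȳ_j − μ_j| ≥ 0.045) ≤ 48·2·exp(−2nε²) = 96 exp(−2·3719·0.045²).
So c = 2·3719·0.045² = 15.0619.

15.062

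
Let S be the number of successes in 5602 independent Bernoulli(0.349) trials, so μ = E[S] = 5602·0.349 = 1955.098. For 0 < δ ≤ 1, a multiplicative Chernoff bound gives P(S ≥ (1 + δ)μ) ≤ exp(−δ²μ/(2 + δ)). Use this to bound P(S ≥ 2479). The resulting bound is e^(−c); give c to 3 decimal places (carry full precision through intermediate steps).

61.901

Write 2479 = (1 + δ)μ, so δ = 2479/1955.098 − 1 = 0.2679671…
Then the exponent is δ²μ/(2 + δ) = (2479 − μ)² / (μ·(2 + δ)) = 61.900595.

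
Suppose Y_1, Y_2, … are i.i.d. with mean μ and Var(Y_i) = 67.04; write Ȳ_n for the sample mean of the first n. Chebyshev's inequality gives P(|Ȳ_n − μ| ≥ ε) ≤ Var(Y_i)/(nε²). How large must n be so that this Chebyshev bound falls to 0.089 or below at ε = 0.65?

1783

Require 67.04/(n·0.65²) ≤ 0.089, i.e. n ≥ 67.04/(0.089·0.65²) = 1782.860.
The smallest integer n is 1783.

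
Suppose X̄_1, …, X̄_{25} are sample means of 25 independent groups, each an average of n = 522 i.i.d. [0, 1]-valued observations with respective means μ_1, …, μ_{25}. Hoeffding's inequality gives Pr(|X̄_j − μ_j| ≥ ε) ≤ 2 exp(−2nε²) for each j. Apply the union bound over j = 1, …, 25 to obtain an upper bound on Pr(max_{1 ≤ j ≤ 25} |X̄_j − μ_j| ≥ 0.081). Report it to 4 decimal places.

0.0530

Per-experiment Hoeffding bound: 2·exp(−2·522·0.081²) = 2·exp(−6.84968) = 0.0021196.
Union bound over 25 events: 25·0.0021196 = 0.05299.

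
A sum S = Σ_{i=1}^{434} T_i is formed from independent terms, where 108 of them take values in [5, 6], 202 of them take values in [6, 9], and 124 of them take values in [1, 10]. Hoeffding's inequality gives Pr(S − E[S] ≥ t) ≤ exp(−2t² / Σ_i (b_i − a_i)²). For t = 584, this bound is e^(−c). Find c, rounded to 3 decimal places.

56.985

Σ(b_i − a_i)² = 108·1² + 202·3² + 124·9² = 11970.
c = 2t² / 11970 = 2·584² / 11970 = 56.9851.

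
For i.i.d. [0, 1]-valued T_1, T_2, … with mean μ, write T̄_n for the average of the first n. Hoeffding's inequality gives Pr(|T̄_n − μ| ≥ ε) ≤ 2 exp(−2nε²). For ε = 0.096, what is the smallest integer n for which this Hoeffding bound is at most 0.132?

148

Require 2·exp(−2nε²) ≤ 0.132, i.e. 2nε² ≥ ln(2/0.132) = 2.718101.
So n ≥ 2.718101 / (2·0.096²) = 147.466.
The smallest integer n is 148.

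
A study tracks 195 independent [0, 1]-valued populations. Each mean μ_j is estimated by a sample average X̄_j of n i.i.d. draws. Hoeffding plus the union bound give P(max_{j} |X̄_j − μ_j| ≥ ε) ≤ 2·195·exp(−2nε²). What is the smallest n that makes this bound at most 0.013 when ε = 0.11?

426

Need 2·195·exp(−2nε²) ≤ 0.013, i.e. exp(−2nε²) ≤ 0.013/390.
So 2nε² ≥ ln(390/0.013) = 10.308953.
Hence n ≥ 10.308953/(2·0.11²) = 425.990.
The smallest integer n is 426.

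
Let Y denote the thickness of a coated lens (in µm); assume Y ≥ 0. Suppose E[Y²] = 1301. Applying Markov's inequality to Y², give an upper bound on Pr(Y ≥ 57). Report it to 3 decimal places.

0.400

Since Y ≥ 0, the event {Y ≥ 57} is the same as {Y² ≥ 3249}.
Markov's inequality applied to Y² gives Pr(Y² ≥ 3249) ≤ E[Y²]/3249 = 1301/3249 = 0.4004.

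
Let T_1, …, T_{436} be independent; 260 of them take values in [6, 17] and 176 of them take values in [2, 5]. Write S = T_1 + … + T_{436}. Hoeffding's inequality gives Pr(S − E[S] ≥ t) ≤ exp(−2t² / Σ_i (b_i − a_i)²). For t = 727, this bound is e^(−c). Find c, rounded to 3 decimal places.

31.989

Σ(b_i − a_i)² = 260·11² + 176·3² = 33044.
c = 2t² / 33044 = 2·727² / 33044 = 31.9894.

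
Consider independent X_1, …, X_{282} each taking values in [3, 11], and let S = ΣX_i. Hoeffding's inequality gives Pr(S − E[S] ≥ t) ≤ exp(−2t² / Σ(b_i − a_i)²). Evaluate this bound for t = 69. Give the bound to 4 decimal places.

0.5900

Σ(b_i − a_i)² = 282·(8)² = 18048.
Exponent = 2·69²/18048 = 0.5276.
Bound = exp(−0.5276) = 0.59002.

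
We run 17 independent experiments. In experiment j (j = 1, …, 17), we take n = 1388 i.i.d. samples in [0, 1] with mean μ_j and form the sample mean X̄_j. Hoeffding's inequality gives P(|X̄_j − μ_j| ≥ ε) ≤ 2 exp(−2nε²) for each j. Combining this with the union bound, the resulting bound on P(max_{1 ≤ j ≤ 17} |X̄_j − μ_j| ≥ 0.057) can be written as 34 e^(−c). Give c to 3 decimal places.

9.019

Union bound over the 17 events: P(max_{1 ≤ j ≤ 17} |X̄_j − μ_j| ≥ 0.057) ≤ 17·2·exp(−2nε²) = 34 exp(−2·1388·0.057²).
So c = 2·1388·0.057² = 9.0192.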